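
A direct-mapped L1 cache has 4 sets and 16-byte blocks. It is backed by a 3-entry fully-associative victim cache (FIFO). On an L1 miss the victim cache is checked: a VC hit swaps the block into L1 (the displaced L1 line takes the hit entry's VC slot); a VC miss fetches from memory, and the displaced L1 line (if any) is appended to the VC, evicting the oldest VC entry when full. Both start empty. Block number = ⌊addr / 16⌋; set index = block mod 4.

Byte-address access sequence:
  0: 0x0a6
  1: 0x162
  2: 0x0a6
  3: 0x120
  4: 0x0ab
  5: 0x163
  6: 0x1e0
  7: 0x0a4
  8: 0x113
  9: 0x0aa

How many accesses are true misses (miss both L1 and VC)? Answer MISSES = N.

  [0] addr=0xa6 blk=10 s=2: MISS | VC []
  [1] addr=0x162 blk=22 s=2: MISS | VC [10]
  [2] addr=0xa6 blk=10 s=2: VC-HIT | VC [22]
  [3] addr=0x120 blk=18 s=2: MISS | VC [22, 10]
  [4] addr=0xab blk=10 s=2: VC-HIT | VC [22, 18]
  [5] addr=0x163 blk=22 s=2: VC-HIT | VC [10, 18]
  [6] addr=0x1e0 blk=30 s=2: MISS | VC [10, 18, 22]
  [7] addr=0xa4 blk=10 s=2: VC-HIT | VC [30, 18, 22]
  [8] addr=0x113 blk=17 s=1: MISS | VC [30, 18, 22]
  [9] addr=0xaa blk=10 s=2: L1-HIT | VC [30, 18, 22]

MISSES = 5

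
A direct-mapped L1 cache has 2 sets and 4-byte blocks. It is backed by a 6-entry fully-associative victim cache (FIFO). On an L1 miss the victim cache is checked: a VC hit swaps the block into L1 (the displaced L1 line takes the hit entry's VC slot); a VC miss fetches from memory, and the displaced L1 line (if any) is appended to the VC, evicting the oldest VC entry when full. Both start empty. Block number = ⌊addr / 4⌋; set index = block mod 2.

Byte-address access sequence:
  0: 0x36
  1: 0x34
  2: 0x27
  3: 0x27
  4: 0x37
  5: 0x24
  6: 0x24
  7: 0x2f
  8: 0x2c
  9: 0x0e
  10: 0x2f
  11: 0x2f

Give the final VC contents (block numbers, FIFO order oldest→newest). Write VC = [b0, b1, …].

VC = [13, 9, 3]

  [0] addr=0x36 blk=13 s=1: MISS | VC []
  [1] addr=0x34 blk=13 s=1: L1-HIT | VC []
  [2] addr=0x27 blk=9 s=1: MISS | VC [13]
  [3] addr=0x27 blk=9 s=1: L1-HIT | VC [13]
  [4] addr=0x37 blk=13 s=1: VC-HIT | VC [9]
  [5] addr=0x24 blk=9 s=1: VC-HIT | VC [13]
  [6] addr=0x24 blk=9 s=1: L1-HIT | VC [13]
  [7] addr=0x2f blk=11 s=1: MISS | VC [13, 9]
  [8] addr=0x2c blk=11 s=1: L1-HIT | VC [13, 9]
  [9] addr=0xe blk=3 s=1: MISS | VC [13, 9, 11]
  [10] addr=0x2f blk=11 s=1: VC-HIT | VC [13, 9, 3]
  [11] addr=0x2f blk=11 s=1: L1-HIT | VC [13, 9, 3]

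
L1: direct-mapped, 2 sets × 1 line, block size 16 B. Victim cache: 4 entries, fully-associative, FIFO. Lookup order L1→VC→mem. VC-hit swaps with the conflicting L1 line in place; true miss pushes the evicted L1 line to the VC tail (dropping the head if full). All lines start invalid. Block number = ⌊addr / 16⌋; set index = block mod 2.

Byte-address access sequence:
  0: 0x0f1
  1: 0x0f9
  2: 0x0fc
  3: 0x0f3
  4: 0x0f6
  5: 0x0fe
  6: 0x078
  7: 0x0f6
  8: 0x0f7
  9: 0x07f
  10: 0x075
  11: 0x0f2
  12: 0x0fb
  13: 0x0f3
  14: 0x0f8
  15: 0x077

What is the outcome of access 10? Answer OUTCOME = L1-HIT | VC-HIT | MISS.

OUTCOME = L1-HIT

0: 0xf1 (blk 15, set 1) → MISS  vc=[]
1: 0xf9 (blk 15, set 1) → L1-HIT  vc=[]
2: 0xfc (blk 15, set 1) → L1-HIT  vc=[]
3: 0xf3 (blk 15, set 1) → L1-HIT  vc=[]
4: 0xf6 (blk 15, set 1) → L1-HIT  vc=[]
5: 0xfe (blk 15, set 1) → L1-HIT  vc=[]
6: 0x78 (blk 7, set 1) → MISS  vc=[15]
7: 0xf6 (blk 15, set 1) → VC-HIT  vc=[7]
8: 0xf7 (blk 15, set 1) → L1-HIT  vc=[7]
9: 0x7f (blk 7, set 1) → VC-HIT  vc=[15]
10: 0x75 (blk 7, set 1) → L1-HIT  vc=[15]
11: 0xf2 (blk 15, set 1) → VC-HIT  vc=[7]
12: 0xfb (blk 15, set 1) → L1-HIT  vc=[7]
13: 0xf3 (blk 15, set 1) → L1-HIT  vc=[7]
14: 0xf8 (blk 15, set 1) → L1-HIT  vc=[7]
15: 0x77 (blk 7, set 1) → VC-HIT  vc=[15]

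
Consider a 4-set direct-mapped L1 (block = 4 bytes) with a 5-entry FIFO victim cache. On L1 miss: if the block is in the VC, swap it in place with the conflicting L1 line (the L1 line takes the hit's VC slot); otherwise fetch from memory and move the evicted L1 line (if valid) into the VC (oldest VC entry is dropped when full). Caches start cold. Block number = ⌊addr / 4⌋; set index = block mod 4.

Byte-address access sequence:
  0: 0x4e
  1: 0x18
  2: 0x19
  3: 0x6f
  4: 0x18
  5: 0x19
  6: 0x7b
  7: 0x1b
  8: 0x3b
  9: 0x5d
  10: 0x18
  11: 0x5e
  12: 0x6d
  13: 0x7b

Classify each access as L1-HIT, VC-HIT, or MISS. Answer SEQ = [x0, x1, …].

  [0] addr=0x4e blk=19 s=3: MISS | VC []
  [1] addr=0x18 blk=6 s=2: MISS | VC []
  [2] addr=0x19 blk=6 s=2: L1-HIT | VC []
  [3] addr=0x6f blk=27 s=3: MISS | VC [19]
  [4] addr=0x18 blk=6 s=2: L1-HIT | VC [19]
  [5] addr=0x19 blk=6 s=2: L1-HIT | VC [19]
  [6] addr=0x7b blk=30 s=2: MISS | VC [19, 6]
  [7] addr=0x1b blk=6 s=2: VC-HIT | VC [19, 30]
  [8] addr=0x3b blk=14 s=2: MISS | VC [19, 30, 6]
  [9] addr=0x5d blk=23 s=3: MISS | VC [19, 30, 6, 27]
  [10] addr=0x18 blk=6 s=2: VC-HIT | VC [19, 30, 14, 27]
  [11] addr=0x5e blk=23 s=3: L1-HIT | VC [19, 30, 14, 27]
  [12] addr=0x6d blk=27 s=3: VC-HIT | VC [19, 30, 14, 23]
  [13] addr=0x7b blk=30 s=2: VC-HIT | VC [19, 6, 14, 23]

SEQ = [MISS, MISS, L1-HIT, MISS, L1-HIT, L1-HIT, MISS, VC-HIT, MISS, MISS, VC-HIT, L1-HIT, VC-HIT, VC-HIT]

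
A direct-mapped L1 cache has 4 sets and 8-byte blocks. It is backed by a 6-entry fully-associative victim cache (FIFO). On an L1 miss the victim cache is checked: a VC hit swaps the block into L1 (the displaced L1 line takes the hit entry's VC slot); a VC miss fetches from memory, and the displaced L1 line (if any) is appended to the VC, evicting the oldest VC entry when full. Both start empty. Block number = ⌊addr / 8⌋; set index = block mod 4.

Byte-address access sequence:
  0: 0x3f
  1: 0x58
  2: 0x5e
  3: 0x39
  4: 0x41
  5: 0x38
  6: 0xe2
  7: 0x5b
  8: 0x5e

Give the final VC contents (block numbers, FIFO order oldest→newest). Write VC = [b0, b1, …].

VC = [7, 8]

0: 0x3f (blk 7, set 3) → MISS  vc=[]
1: 0x58 (blk 11, set 3) → MISS  vc=[7]
2: 0x5e (blk 11, set 3) → L1-HIT  vc=[7]
3: 0x39 (blk 7, set 3) → VC-HIT  vc=[11]
4: 0x41 (blk 8, set 0) → MISS  vc=[11]
5: 0x38 (blk 7, set 3) → L1-HIT  vc=[11]
6: 0xe2 (blk 28, set 0) → MISS  vc=[11, 8]
7: 0x5b (blk 11, set 3) → VC-HIT  vc=[7, 8]
8: 0x5e (blk 11, set 3) → L1-HIT  vc=[7, 8]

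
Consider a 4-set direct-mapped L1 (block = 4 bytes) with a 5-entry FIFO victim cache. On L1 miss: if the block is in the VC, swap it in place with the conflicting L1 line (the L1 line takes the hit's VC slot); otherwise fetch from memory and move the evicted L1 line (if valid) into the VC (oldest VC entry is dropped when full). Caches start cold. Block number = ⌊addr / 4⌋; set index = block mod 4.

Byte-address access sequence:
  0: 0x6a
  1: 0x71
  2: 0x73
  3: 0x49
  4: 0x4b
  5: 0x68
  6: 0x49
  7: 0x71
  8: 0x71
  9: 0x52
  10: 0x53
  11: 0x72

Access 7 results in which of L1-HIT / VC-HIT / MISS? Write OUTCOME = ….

#0 0x6a→b26/s2 MISS; vc=[]
#1 0x71→b28/s0 MISS; vc=[]
#2 0x73→b28/s0 L1-HIT; vc=[]
#3 0x49→b18/s2 MISS; vc=[26]
#4 0x4b→b18/s2 L1-HIT; vc=[26]
#5 0x68→b26/s2 VC-HIT; vc=[18]
#6 0x49→b18/s2 VC-HIT; vc=[26]
#7 0x71→b28/s0 L1-HIT; vc=[26]
#8 0x71→b28/s0 L1-HIT; vc=[26]
#9 0x52→b20/s0 MISS; vc=[26,28]
#10 0x53→b20/s0 L1-HIT; vc=[26,28]
#11 0x72→b28/s0 VC-HIT; vc=[26,20]

OUTCOME = L1-HIT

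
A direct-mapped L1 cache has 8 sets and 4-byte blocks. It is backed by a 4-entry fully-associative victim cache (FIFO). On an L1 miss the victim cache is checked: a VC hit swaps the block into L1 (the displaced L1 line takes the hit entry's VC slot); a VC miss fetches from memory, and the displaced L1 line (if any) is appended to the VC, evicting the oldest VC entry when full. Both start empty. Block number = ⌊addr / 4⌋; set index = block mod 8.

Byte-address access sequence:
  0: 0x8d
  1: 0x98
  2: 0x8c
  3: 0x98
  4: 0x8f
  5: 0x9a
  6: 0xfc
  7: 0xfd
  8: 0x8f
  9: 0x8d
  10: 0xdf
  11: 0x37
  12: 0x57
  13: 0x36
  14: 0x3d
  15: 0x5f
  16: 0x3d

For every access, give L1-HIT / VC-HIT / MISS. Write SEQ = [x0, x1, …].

SEQ = [MISS, MISS, L1-HIT, L1-HIT, L1-HIT, L1-HIT, MISS, L1-HIT, L1-HIT, L1-HIT, MISS, MISS, MISS, VC-HIT, MISS, MISS, VC-HIT]

0: 0x8d (blk 35, set 3) → MISS  vc=[]
1: 0x98 (blk 38, set 6) → MISS  vc=[]
2: 0x8c (blk 35, set 3) → L1-HIT  vc=[]
3: 0x98 (blk 38, set 6) → L1-HIT  vc=[]
4: 0x8f (blk 35, set 3) → L1-HIT  vc=[]
5: 0x9a (blk 38, set 6) → L1-HIT  vc=[]
6: 0xfc (blk 63, set 7) → MISS  vc=[]
7: 0xfd (blk 63, set 7) → L1-HIT  vc=[]
8: 0x8f (blk 35, set 3) → L1-HIT  vc=[]
9: 0x8d (blk 35, set 3) → L1-HIT  vc=[]
10: 0xdf (blk 55, set 7) → MISS  vc=[63]
11: 0x37 (blk 13, set 5) → MISS  vc=[63]
12: 0x57 (blk 21, set 5) → MISS  vc=[63, 13]
13: 0x36 (blk 13, set 5) → VC-HIT  vc=[63, 21]
14: 0x3d (blk 15, set 7) → MISS  vc=[63, 21, 55]
15: 0x5f (blk 23, set 7) → MISS  vc=[63, 21, 55, 15]
16: 0x3d (blk 15, set 7) → VC-HIT  vc=[63, 21, 55, 23]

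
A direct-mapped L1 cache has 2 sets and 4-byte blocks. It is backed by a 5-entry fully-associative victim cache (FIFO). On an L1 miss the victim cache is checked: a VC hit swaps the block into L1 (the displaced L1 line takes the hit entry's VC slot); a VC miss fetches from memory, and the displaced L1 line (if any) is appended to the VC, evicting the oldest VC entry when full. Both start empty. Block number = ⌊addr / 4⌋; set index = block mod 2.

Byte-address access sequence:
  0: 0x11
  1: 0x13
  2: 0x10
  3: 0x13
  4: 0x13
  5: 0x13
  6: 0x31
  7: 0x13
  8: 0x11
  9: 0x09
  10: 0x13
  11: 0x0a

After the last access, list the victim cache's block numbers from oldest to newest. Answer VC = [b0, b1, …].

#0 0x11→b4/s0 MISS; vc=[]
#1 0x13→b4/s0 L1-HIT; vc=[]
#2 0x10→b4/s0 L1-HIT; vc=[]
#3 0x13→b4/s0 L1-HIT; vc=[]
#4 0x13→b4/s0 L1-HIT; vc=[]
#5 0x13→b4/s0 L1-HIT; vc=[]
#6 0x31→b12/s0 MISS; vc=[4]
#7 0x13→b4/s0 VC-HIT; vc=[12]
#8 0x11→b4/s0 L1-HIT; vc=[12]
#9 0x9→b2/s0 MISS; vc=[12,4]
#10 0x13→b4/s0 VC-HIT; vc=[12,2]
#11 0xa→b2/s0 VC-HIT; vc=[12,4]

VC = [12, 4]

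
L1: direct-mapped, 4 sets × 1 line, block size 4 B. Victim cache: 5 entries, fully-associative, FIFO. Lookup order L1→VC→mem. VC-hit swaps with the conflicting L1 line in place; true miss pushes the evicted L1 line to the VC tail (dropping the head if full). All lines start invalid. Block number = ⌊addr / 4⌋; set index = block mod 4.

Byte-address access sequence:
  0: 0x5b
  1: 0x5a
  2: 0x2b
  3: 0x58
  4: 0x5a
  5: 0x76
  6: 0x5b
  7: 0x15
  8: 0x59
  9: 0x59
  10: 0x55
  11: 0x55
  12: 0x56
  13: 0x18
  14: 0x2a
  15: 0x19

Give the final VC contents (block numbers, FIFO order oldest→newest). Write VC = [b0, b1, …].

  [0] addr=0x5b blk=22 s=2: MISS | VC []
  [1] addr=0x5a blk=22 s=2: L1-HIT | VC []
  [2] addr=0x2b blk=10 s=2: MISS | VC [22]
  [3] addr=0x58 blk=22 s=2: VC-HIT | VC [10]
  [4] addr=0x5a blk=22 s=2: L1-HIT | VC [10]
  [5] addr=0x76 blk=29 s=1: MISS | VC [10]
  [6] addr=0x5b blk=22 s=2: L1-HIT | VC [10]
  [7] addr=0x15 blk=5 s=1: MISS | VC [10, 29]
  [8] addr=0x59 blk=22 s=2: L1-HIT | VC [10, 29]
  [9] addr=0x59 blk=22 s=2: L1-HIT | VC [10, 29]
  [10] addr=0x55 blk=21 s=1: MISS | VC [10, 29, 5]
  [11] addr=0x55 blk=21 s=1: L1-HIT | VC [10, 29, 5]
  [12] addr=0x56 blk=21 s=1: L1-HIT | VC [10, 29, 5]
  [13] addr=0x18 blk=6 s=2: MISS | VC [10, 29, 5, 22]
  [14] addr=0x2a blk=10 s=2: VC-HIT | VC [6, 29, 5, 22]
  [15] addr=0x19 blk=6 s=2: VC-HIT | VC [10, 29, 5, 22]

VC = [10, 29, 5, 22]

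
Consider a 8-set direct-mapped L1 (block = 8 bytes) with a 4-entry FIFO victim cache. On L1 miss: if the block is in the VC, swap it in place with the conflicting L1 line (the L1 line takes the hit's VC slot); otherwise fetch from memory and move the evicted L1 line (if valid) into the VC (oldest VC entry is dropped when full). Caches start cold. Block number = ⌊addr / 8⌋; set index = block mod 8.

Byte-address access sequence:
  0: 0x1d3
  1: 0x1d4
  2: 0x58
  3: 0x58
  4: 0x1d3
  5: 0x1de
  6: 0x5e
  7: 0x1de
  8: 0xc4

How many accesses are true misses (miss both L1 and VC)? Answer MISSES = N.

MISSES = 4

#0 0x1d3→b58/s2 MISS; vc=[]
#1 0x1d4→b58/s2 L1-HIT; vc=[]
#2 0x58→b11/s3 MISS; vc=[]
#3 0x58→b11/s3 L1-HIT; vc=[]
#4 0x1d3→b58/s2 L1-HIT; vc=[]
#5 0x1de→b59/s3 MISS; vc=[11]
#6 0x5e→b11/s3 VC-HIT; vc=[59]
#7 0x1de→b59/s3 VC-HIT; vc=[11]
#8 0xc4→b24/s0 MISS; vc=[11]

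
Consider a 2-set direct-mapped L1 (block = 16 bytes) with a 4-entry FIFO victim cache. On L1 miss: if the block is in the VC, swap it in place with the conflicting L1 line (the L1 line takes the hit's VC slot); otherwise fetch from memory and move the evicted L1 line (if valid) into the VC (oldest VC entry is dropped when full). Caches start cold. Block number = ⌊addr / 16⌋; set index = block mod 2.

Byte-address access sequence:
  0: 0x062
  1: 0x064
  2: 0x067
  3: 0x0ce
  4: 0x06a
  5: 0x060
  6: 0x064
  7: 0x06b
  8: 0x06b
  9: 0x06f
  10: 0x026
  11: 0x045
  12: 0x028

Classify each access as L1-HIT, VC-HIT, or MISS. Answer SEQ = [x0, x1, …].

0: 0x62 (blk 6, set 0) → MISS  vc=[]
1: 0x64 (blk 6, set 0) → L1-HIT  vc=[]
2: 0x67 (blk 6, set 0) → L1-HIT  vc=[]
3: 0xce (blk 12, set 0) → MISS  vc=[6]
4: 0x6a (blk 6, set 0) → VC-HIT  vc=[12]
5: 0x60 (blk 6, set 0) → L1-HIT  vc=[12]
6: 0x64 (blk 6, set 0) → L1-HIT  vc=[12]
7: 0x6b (blk 6, set 0) → L1-HIT  vc=[12]
8: 0x6b (blk 6, set 0) → L1-HIT  vc=[12]
9: 0x6f (blk 6, set 0) → L1-HIT  vc=[12]
10: 0x26 (blk 2, set 0) → MISS  vc=[12, 6]
11: 0x45 (blk 4, set 0) → MISS  vc=[12, 6, 2]
12: 0x28 (blk 2, set 0) → VC-HIT  vc=[12, 6, 4]

SEQ = [MISS, L1-HIT, L1-HIT, MISS, VC-HIT, L1-HIT, L1-HIT, L1-HIT, L1-HIT, L1-HIT, MISS, MISS, VC-HIT]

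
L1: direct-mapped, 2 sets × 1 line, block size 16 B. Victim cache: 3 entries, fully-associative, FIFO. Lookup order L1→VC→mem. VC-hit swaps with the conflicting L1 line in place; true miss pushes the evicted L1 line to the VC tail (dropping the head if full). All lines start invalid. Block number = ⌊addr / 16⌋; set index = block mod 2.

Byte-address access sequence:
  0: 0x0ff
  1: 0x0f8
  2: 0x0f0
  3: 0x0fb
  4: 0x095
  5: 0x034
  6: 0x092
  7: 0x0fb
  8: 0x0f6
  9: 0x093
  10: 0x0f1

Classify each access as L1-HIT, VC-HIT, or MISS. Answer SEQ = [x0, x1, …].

SEQ = [MISS, L1-HIT, L1-HIT, L1-HIT, MISS, MISS, VC-HIT, VC-HIT, L1-HIT, VC-HIT, VC-HIT]

#0 0xff→b15/s1 MISS; vc=[]
#1 0xf8→b15/s1 L1-HIT; vc=[]
#2 0xf0→b15/s1 L1-HIT; vc=[]
#3 0xfb→b15/s1 L1-HIT; vc=[]
#4 0x95→b9/s1 MISS; vc=[15]
#5 0x34→b3/s1 MISS; vc=[15,9]
#6 0x92→b9/s1 VC-HIT; vc=[15,3]
#7 0xfb→b15/s1 VC-HIT; vc=[9,3]
#8 0xf6→b15/s1 L1-HIT; vc=[9,3]
#9 0x93→b9/s1 VC-HIT; vc=[15,3]
#10 0xf1→b15/s1 VC-HIT; vc=[9,3]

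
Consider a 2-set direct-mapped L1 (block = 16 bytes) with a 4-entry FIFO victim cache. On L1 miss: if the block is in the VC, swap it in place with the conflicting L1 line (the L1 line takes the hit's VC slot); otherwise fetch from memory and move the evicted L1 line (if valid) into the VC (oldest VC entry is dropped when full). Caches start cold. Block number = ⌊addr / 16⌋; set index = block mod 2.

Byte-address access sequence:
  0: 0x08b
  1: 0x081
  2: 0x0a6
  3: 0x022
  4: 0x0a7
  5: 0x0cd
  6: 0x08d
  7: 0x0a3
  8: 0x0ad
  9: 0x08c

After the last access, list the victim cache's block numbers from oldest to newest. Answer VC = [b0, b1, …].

#0 0x8b→b8/s0 MISS; vc=[]
#1 0x81→b8/s0 L1-HIT; vc=[]
#2 0xa6→b10/s0 MISS; vc=[8]
#3 0x22→b2/s0 MISS; vc=[8,10]
#4 0xa7→b10/s0 VC-HIT; vc=[8,2]
#5 0xcd→b12/s0 MISS; vc=[8,2,10]
#6 0x8d→b8/s0 VC-HIT; vc=[12,2,10]
#7 0xa3→b10/s0 VC-HIT; vc=[12,2,8]
#8 0xad→b10/s0 L1-HIT; vc=[12,2,8]
#9 0x8c→b8/s0 VC-HIT; vc=[12,2,10]

VC = [12, 2, 10]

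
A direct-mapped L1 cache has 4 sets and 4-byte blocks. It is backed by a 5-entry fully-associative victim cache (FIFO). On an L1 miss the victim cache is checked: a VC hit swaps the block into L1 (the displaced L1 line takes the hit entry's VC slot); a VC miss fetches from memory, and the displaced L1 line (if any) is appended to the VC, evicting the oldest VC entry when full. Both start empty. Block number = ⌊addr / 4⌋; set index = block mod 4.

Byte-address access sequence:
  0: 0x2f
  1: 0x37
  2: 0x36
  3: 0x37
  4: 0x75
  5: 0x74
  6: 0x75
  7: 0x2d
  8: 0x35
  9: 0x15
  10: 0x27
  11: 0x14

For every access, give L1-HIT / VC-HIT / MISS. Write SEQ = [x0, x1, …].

#0 0x2f→b11/s3 MISS; vc=[]
#1 0x37→b13/s1 MISS; vc=[]
#2 0x36→b13/s1 L1-HIT; vc=[]
#3 0x37→b13/s1 L1-HIT; vc=[]
#4 0x75→b29/s1 MISS; vc=[13]
#5 0x74→b29/s1 L1-HIT; vc=[13]
#6 0x75→b29/s1 L1-HIT; vc=[13]
#7 0x2d→b11/s3 L1-HIT; vc=[13]
#8 0x35→b13/s1 VC-HIT; vc=[29]
#9 0x15→b5/s1 MISS; vc=[29,13]
#10 0x27→b9/s1 MISS; vc=[29,13,5]
#11 0x14→b5/s1 VC-HIT; vc=[29,13,9]

SEQ = [MISS, MISS, L1-HIT, L1-HIT, MISS, L1-HIT, L1-HIT, L1-HIT, VC-HIT, MISS, MISS, VC-HIT]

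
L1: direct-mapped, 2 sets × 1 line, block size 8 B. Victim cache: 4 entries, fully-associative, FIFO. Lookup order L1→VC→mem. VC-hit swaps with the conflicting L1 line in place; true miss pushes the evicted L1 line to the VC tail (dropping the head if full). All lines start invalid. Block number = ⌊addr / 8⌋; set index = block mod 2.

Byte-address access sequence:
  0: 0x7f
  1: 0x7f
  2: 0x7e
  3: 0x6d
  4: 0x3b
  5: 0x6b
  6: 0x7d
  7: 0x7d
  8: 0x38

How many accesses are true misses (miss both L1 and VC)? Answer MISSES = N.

  [0] addr=0x7f blk=15 s=1: MISS | VC []
  [1] addr=0x7f blk=15 s=1: L1-HIT | VC []
  [2] addr=0x7e blk=15 s=1: L1-HIT | VC []
  [3] addr=0x6d blk=13 s=1: MISS | VC [15]
  [4] addr=0x3b blk=7 s=1: MISS | VC [15, 13]
  [5] addr=0x6b blk=13 s=1: VC-HIT | VC [15, 7]
  [6] addr=0x7d blk=15 s=1: VC-HIT | VC [13, 7]
  [7] addr=0x7d blk=15 s=1: L1-HIT | VC [13, 7]
  [8] addr=0x38 blk=7 s=1: VC-HIT | VC [13, 15]

MISSES = 3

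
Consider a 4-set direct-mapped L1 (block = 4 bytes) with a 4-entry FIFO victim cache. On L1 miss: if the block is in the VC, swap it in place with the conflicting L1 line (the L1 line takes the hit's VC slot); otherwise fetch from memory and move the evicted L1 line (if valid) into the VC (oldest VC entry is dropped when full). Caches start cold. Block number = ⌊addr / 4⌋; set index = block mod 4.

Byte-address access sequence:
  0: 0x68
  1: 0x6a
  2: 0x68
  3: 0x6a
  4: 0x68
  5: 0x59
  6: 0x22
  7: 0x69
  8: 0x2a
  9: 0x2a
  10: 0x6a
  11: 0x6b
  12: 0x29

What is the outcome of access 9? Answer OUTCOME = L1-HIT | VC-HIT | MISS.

OUTCOME = L1-HIT

  [0] addr=0x68 blk=26 s=2: MISS | VC []
  [1] addr=0x6a blk=26 s=2: L1-HIT | VC []
  [2] addr=0x68 blk=26 s=2: L1-HIT | VC []
  [3] addr=0x6a blk=26 s=2: L1-HIT | VC []
  [4] addr=0x68 blk=26 s=2: L1-HIT | VC []
  [5] addr=0x59 blk=22 s=2: MISS | VC [26]
  [6] addr=0x22 blk=8 s=0: MISS | VC [26]
  [7] addr=0x69 blk=26 s=2: VC-HIT | VC [22]
  [8] addr=0x2a blk=10 s=2: MISS | VC [22, 26]
  [9] addr=0x2a blk=10 s=2: L1-HIT | VC [22, 26]
  [10] addr=0x6a blk=26 s=2: VC-HIT | VC [22, 10]
  [11] addr=0x6b blk=26 s=2: L1-HIT | VC [22, 10]
  [12] addr=0x29 blk=10 s=2: VC-HIT | VC [22, 26]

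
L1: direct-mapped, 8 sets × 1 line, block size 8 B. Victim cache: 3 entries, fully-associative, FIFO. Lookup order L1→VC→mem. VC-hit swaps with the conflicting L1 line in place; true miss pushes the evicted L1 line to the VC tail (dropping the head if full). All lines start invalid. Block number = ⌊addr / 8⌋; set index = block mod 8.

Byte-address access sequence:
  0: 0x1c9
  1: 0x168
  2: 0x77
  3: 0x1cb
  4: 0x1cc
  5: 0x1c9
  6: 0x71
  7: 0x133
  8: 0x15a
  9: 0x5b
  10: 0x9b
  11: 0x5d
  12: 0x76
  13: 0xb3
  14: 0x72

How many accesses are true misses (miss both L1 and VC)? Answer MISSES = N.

MISSES = 8

0: 0x1c9 (blk 57, set 1) → MISS  vc=[]
1: 0x168 (blk 45, set 5) → MISS  vc=[]
2: 0x77 (blk 14, set 6) → MISS  vc=[]
3: 0x1cb (blk 57, set 1) → L1-HIT  vc=[]
4: 0x1cc (blk 57, set 1) → L1-HIT  vc=[]
5: 0x1c9 (blk 57, set 1) → L1-HIT  vc=[]
6: 0x71 (blk 14, set 6) → L1-HIT  vc=[]
7: 0x133 (blk 38, set 6) → MISS  vc=[14]
8: 0x15a (blk 43, set 3) → MISS  vc=[14]
9: 0x5b (blk 11, set 3) → MISS  vc=[14, 43]
10: 0x9b (blk 19, set 3) → MISS  vc=[14, 43, 11]
11: 0x5d (blk 11, set 3) → VC-HIT  vc=[14, 43, 19]
12: 0x76 (blk 14, set 6) → VC-HIT  vc=[38, 43, 19]
13: 0xb3 (blk 22, set 6) → MISS  vc=[43, 19, 14]
14: 0x72 (blk 14, set 6) → VC-HIT  vc=[43, 19, 22]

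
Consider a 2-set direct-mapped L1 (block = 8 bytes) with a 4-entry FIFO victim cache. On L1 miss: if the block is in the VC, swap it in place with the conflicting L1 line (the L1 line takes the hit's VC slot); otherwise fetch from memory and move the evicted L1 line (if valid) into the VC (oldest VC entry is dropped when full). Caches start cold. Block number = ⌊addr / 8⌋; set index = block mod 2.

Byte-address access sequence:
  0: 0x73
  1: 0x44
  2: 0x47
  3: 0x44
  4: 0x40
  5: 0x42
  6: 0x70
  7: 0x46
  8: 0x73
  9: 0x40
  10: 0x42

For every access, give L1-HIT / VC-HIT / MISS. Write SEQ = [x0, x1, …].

SEQ = [MISS, MISS, L1-HIT, L1-HIT, L1-HIT, L1-HIT, VC-HIT, VC-HIT, VC-HIT, VC-HIT, L1-HIT]

0: 0x73 (blk 14, set 0) → MISS  vc=[]
1: 0x44 (blk 8, set 0) → MISS  vc=[14]
2: 0x47 (blk 8, set 0) → L1-HIT  vc=[14]
3: 0x44 (blk 8, set 0) → L1-HIT  vc=[14]
4: 0x40 (blk 8, set 0) → L1-HIT  vc=[14]
5: 0x42 (blk 8, set 0) → L1-HIT  vc=[14]
6: 0x70 (blk 14, set 0) → VC-HIT  vc=[8]
7: 0x46 (blk 8, set 0) → VC-HIT  vc=[14]
8: 0x73 (blk 14, set 0) → VC-HIT  vc=[8]
9: 0x40 (blk 8, set 0) → VC-HIT  vc=[14]
10: 0x42 (blk 8, set 0) → L1-HIT  vc=[14]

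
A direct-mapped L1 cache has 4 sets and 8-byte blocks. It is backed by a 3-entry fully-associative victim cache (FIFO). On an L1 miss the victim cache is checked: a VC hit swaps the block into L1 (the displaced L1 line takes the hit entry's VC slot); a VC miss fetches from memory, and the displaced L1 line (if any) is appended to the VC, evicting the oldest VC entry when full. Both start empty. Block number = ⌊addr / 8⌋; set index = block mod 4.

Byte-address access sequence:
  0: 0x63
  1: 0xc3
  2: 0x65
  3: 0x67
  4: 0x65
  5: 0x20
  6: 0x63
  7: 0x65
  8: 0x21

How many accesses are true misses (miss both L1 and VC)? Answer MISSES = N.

MISSES = 3

  [0] addr=0x63 blk=12 s=0: MISS | VC []
  [1] addr=0xc3 blk=24 s=0: MISS | VC [12]
  [2] addr=0x65 blk=12 s=0: VC-HIT | VC [24]
  [3] addr=0x67 blk=12 s=0: L1-HIT | VC [24]
  [4] addr=0x65 blk=12 s=0: L1-HIT | VC [24]
  [5] addr=0x20 blk=4 s=0: MISS | VC [24, 12]
  [6] addr=0x63 blk=12 s=0: VC-HIT | VC [24, 4]
  [7] addr=0x65 blk=12 s=0: L1-HIT | VC [24, 4]
  [8] addr=0x21 blk=4 s=0: VC-HIT | VC [24, 12]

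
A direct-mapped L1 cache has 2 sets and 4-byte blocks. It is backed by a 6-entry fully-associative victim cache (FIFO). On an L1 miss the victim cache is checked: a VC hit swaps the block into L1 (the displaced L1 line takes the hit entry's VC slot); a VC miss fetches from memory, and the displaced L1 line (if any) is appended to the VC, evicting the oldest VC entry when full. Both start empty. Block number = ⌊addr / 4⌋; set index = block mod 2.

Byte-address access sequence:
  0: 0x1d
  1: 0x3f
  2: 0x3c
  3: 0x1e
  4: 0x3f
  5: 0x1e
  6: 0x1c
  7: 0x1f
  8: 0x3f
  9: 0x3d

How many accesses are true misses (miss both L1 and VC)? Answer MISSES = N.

MISSES = 2

#0 0x1d→b7/s1 MISS; vc=[]
#1 0x3f→b15/s1 MISS; vc=[7]
#2 0x3c→b15/s1 L1-HIT; vc=[7]
#3 0x1e→b7/s1 VC-HIT; vc=[15]
#4 0x3f→b15/s1 VC-HIT; vc=[7]
#5 0x1e→b7/s1 VC-HIT; vc=[15]
#6 0x1c→b7/s1 L1-HIT; vc=[15]
#7 0x1f→b7/s1 L1-HIT; vc=[15]
#8 0x3f→b15/s1 VC-HIT; vc=[7]
#9 0x3d→b15/s1 L1-HIT; vc=[7]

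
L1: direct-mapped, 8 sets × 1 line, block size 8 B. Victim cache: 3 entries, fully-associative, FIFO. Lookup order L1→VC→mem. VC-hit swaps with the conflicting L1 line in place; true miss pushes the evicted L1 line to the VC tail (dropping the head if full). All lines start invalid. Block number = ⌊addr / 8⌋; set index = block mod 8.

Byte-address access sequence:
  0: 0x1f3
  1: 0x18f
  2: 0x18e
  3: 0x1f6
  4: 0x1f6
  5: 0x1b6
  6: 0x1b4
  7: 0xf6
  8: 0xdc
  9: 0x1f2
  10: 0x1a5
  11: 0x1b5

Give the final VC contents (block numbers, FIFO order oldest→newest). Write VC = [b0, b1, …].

VC = [30, 62]

  [0] addr=0x1f3 blk=62 s=6: MISS | VC []
  [1] addr=0x18f blk=49 s=1: MISS | VC []
  [2] addr=0x18e blk=49 s=1: L1-HIT | VC []
  [3] addr=0x1f6 blk=62 s=6: L1-HIT | VC []
  [4] addr=0x1f6 blk=62 s=6: L1-HIT | VC []
  [5] addr=0x1b6 blk=54 s=6: MISS | VC [62]
  [6] addr=0x1b4 blk=54 s=6: L1-HIT | VC [62]
  [7] addr=0xf6 blk=30 s=6: MISS | VC [62, 54]
  [8] addr=0xdc blk=27 s=3: MISS | VC [62, 54]
  [9] addr=0x1f2 blk=62 s=6: VC-HIT | VC [30, 54]
  [10] addr=0x1a5 blk=52 s=4: MISS | VC [30, 54]
  [11] addr=0x1b5 blk=54 s=6: VC-HIT | VC [30, 62]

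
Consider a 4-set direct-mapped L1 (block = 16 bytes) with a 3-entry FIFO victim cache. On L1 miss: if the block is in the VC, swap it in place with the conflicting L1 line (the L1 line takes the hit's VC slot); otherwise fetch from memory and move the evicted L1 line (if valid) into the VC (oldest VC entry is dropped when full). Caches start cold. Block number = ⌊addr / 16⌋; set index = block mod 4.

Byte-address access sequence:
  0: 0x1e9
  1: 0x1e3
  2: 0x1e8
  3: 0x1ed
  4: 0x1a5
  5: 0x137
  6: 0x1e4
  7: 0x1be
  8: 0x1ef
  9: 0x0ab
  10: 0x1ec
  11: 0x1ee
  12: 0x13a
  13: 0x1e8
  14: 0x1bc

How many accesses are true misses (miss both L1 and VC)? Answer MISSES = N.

MISSES = 5

  [0] addr=0x1e9 blk=30 s=2: MISS | VC []
  [1] addr=0x1e3 blk=30 s=2: L1-HIT | VC []
  [2] addr=0x1e8 blk=30 s=2: L1-HIT | VC []
  [3] addr=0x1ed blk=30 s=2: L1-HIT | VC []
  [4] addr=0x1a5 blk=26 s=2: MISS | VC [30]
  [5] addr=0x137 blk=19 s=3: MISS | VC [30]
  [6] addr=0x1e4 blk=30 s=2: VC-HIT | VC [26]
  [7] addr=0x1be blk=27 s=3: MISS | VC [26, 19]
  [8] addr=0x1ef blk=30 s=2: L1-HIT | VC [26, 19]
  [9] addr=0xab blk=10 s=2: MISS | VC [26, 19, 30]
  [10] addr=0x1ec blk=30 s=2: VC-HIT | VC [26, 19, 10]
  [11] addr=0x1ee blk=30 s=2: L1-HIT | VC [26, 19, 10]
  [12] addr=0x13a blk=19 s=3: VC-HIT | VC [26, 27, 10]
  [13] addr=0x1e8 blk=30 s=2: L1-HIT | VC [26, 27, 10]
  [14] addr=0x1bc blk=27 s=3: VC-HIT | VC [26, 19, 10]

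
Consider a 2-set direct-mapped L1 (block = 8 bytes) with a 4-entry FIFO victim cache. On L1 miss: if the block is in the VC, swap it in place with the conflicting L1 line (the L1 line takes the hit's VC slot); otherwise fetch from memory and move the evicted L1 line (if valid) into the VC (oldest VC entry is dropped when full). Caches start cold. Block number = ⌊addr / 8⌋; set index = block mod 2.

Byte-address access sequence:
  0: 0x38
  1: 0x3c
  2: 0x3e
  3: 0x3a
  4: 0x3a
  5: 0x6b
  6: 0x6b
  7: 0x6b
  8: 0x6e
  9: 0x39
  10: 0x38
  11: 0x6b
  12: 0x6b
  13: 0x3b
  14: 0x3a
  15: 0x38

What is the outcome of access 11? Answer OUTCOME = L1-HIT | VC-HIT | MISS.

OUTCOME = VC-HIT

#0 0x38→b7/s1 MISS; vc=[]
#1 0x3c→b7/s1 L1-HIT; vc=[]
#2 0x3e→b7/s1 L1-HIT; vc=[]
#3 0x3a→b7/s1 L1-HIT; vc=[]
#4 0x3a→b7/s1 L1-HIT; vc=[]
#5 0x6b→b13/s1 MISS; vc=[7]
#6 0x6b→b13/s1 L1-HIT; vc=[7]
#7 0x6b→b13/s1 L1-HIT; vc=[7]
#8 0x6e→b13/s1 L1-HIT; vc=[7]
#9 0x39→b7/s1 VC-HIT; vc=[13]
#10 0x38→b7/s1 L1-HIT; vc=[13]
#11 0x6b→b13/s1 VC-HIT; vc=[7]
#12 0x6b→b13/s1 L1-HIT; vc=[7]
#13 0x3b→b7/s1 VC-HIT; vc=[13]
#14 0x3a→b7/s1 L1-HIT; vc=[13]
#15 0x38→b7/s1 L1-HIT; vc=[13]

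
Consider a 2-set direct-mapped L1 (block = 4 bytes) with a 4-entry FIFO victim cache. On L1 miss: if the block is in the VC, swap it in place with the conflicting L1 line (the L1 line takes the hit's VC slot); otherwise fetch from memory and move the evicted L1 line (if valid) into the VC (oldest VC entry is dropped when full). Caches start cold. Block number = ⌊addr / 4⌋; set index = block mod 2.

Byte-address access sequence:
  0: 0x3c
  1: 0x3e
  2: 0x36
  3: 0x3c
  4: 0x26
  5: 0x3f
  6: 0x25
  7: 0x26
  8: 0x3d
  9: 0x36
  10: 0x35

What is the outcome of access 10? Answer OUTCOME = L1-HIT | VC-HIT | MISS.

OUTCOME = L1-HIT

#0 0x3c→b15/s1 MISS; vc=[]
#1 0x3e→b15/s1 L1-HIT; vc=[]
#2 0x36→b13/s1 MISS; vc=[15]
#3 0x3c→b15/s1 VC-HIT; vc=[13]
#4 0x26→b9/s1 MISS; vc=[13,15]
#5 0x3f→b15/s1 VC-HIT; vc=[13,9]
#6 0x25→b9/s1 VC-HIT; vc=[13,15]
#7 0x26→b9/s1 L1-HIT; vc=[13,15]
#8 0x3d→b15/s1 VC-HIT; vc=[13,9]
#9 0x36→b13/s1 VC-HIT; vc=[15,9]
#10 0x35→b13/s1 L1-HIT; vc=[15,9]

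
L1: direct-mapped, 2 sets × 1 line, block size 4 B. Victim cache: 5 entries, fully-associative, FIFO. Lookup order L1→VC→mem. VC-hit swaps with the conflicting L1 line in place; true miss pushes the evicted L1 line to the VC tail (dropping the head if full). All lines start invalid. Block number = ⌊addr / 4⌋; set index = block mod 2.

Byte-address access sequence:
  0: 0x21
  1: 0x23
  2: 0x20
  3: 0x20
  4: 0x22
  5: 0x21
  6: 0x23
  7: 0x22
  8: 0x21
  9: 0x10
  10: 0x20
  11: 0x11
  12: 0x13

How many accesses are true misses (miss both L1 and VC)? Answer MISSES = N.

MISSES = 2

  [0] addr=0x21 blk=8 s=0: MISS | VC []
  [1] addr=0x23 blk=8 s=0: L1-HIT | VC []
  [2] addr=0x20 blk=8 s=0: L1-HIT | VC []
  [3] addr=0x20 blk=8 s=0: L1-HIT | VC []
  [4] addr=0x22 blk=8 s=0: L1-HIT | VC []
  [5] addr=0x21 blk=8 s=0: L1-HIT | VC []
  [6] addr=0x23 blk=8 s=0: L1-HIT | VC []
  [7] addr=0x22 blk=8 s=0: L1-HIT | VC []
  [8] addr=0x21 blk=8 s=0: L1-HIT | VC []
  [9] addr=0x10 blk=4 s=0: MISS | VC [8]
  [10] addr=0x20 blk=8 s=0: VC-HIT | VC [4]
  [11] addr=0x11 blk=4 s=0: VC-HIT | VC [8]
  [12] addr=0x13 blk=4 s=0: L1-HIT | VC [8]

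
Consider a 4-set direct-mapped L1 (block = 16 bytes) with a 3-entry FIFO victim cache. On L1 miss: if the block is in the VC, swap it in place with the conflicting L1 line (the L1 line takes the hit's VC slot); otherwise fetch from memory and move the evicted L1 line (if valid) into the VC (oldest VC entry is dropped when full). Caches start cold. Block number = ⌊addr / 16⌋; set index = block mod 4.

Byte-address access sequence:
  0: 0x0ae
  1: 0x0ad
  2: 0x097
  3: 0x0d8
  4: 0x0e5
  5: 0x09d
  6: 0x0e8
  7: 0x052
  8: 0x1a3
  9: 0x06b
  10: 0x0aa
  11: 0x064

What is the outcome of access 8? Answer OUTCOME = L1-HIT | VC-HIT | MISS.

0: 0xae (blk 10, set 2) → MISS  vc=[]
1: 0xad (blk 10, set 2) → L1-HIT  vc=[]
2: 0x97 (blk 9, set 1) → MISS  vc=[]
3: 0xd8 (blk 13, set 1) → MISS  vc=[9]
4: 0xe5 (blk 14, set 2) → MISS  vc=[9, 10]
5: 0x9d (blk 9, set 1) → VC-HIT  vc=[13, 10]
6: 0xe8 (blk 14, set 2) → L1-HIT  vc=[13, 10]
7: 0x52 (blk 5, set 1) → MISS  vc=[13, 10, 9]
8: 0x1a3 (blk 26, set 2) → MISS  vc=[10, 9, 14]
9: 0x6b (blk 6, set 2) → MISS  vc=[9, 14, 26]
10: 0xaa (blk 10, set 2) → MISS  vc=[14, 26, 6]
11: 0x64 (blk 6, set 2) → VC-HIT  vc=[14, 26, 10]

OUTCOME = MISS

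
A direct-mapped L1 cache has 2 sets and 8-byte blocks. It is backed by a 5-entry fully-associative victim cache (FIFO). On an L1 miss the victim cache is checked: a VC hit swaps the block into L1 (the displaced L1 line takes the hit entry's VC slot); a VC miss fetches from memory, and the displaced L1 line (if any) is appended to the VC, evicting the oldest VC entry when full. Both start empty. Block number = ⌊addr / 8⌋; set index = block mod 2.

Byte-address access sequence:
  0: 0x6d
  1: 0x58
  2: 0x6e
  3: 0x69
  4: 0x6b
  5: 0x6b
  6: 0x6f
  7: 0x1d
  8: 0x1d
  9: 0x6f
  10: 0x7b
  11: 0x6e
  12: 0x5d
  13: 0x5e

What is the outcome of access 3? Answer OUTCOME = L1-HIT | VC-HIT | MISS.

OUTCOME = L1-HIT

0: 0x6d (blk 13, set 1) → MISS  vc=[]
1: 0x58 (blk 11, set 1) → MISS  vc=[13]
2: 0x6e (blk 13, set 1) → VC-HIT  vc=[11]
3: 0x69 (blk 13, set 1) → L1-HIT  vc=[11]
4: 0x6b (blk 13, set 1) → L1-HIT  vc=[11]
5: 0x6b (blk 13, set 1) → L1-HIT  vc=[11]
6: 0x6f (blk 13, set 1) → L1-HIT  vc=[11]
7: 0x1d (blk 3, set 1) → MISS  vc=[11, 13]
8: 0x1d (blk 3, set 1) → L1-HIT  vc=[11, 13]
9: 0x6f (blk 13, set 1) → VC-HIT  vc=[11, 3]
10: 0x7b (blk 15, set 1) → MISS  vc=[11, 3, 13]
11: 0x6e (blk 13, set 1) → VC-HIT  vc=[11, 3, 15]
12: 0x5d (blk 11, set 1) → VC-HIT  vc=[13, 3, 15]
13: 0x5e (blk 11, set 1) → L1-HIT  vc=[13, 3, 15]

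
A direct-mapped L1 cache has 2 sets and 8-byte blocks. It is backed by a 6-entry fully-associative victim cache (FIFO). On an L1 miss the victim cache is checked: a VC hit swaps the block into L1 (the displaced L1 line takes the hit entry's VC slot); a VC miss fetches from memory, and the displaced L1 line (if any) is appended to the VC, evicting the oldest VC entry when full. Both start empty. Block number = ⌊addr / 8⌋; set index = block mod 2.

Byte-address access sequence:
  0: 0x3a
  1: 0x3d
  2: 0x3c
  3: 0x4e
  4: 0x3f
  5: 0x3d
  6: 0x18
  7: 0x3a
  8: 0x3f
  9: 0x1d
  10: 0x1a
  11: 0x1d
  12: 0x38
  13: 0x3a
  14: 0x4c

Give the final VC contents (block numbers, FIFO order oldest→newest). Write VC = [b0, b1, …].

VC = [7, 3]

#0 0x3a→b7/s1 MISS; vc=[]
#1 0x3d→b7/s1 L1-HIT; vc=[]
#2 0x3c→b7/s1 L1-HIT; vc=[]
#3 0x4e→b9/s1 MISS; vc=[7]
#4 0x3f→b7/s1 VC-HIT; vc=[9]
#5 0x3d→b7/s1 L1-HIT; vc=[9]
#6 0x18→b3/s1 MISS; vc=[9,7]
#7 0x3a→b7/s1 VC-HIT; vc=[9,3]
#8 0x3f→b7/s1 L1-HIT; vc=[9,3]
#9 0x1d→b3/s1 VC-HIT; vc=[9,7]
#10 0x1a→b3/s1 L1-HIT; vc=[9,7]
#11 0x1d→b3/s1 L1-HIT; vc=[9,7]
#12 0x38→b7/s1 VC-HIT; vc=[9,3]
#13 0x3a→b7/s1 L1-HIT; vc=[9,3]
#14 0x4c→b9/s1 VC-HIT; vc=[7,3]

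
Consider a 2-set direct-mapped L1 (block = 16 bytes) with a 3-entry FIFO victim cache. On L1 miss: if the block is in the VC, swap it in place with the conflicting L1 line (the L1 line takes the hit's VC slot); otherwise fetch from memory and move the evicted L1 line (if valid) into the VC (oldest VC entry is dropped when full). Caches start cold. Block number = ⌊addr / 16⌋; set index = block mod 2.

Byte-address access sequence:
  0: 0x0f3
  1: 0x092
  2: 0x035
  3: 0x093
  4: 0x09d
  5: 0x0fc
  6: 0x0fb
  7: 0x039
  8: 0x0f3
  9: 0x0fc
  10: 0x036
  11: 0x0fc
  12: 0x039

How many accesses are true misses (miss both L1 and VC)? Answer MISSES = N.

MISSES = 3

  [0] addr=0xf3 blk=15 s=1: MISS | VC []
  [1] addr=0x92 blk=9 s=1: MISS | VC [15]
  [2] addr=0x35 blk=3 s=1: MISS | VC [15, 9]
  [3] addr=0x93 blk=9 s=1: VC-HIT | VC [15, 3]
  [4] addr=0x9d blk=9 s=1: L1-HIT | VC [15, 3]
  [5] addr=0xfc blk=15 s=1: VC-HIT | VC [9, 3]
  [6] addr=0xfb blk=15 s=1: L1-HIT | VC [9, 3]
  [7] addr=0x39 blk=3 s=1: VC-HIT | VC [9, 15]
  [8] addr=0xf3 blk=15 s=1: VC-HIT | VC [9, 3]
  [9] addr=0xfc blk=15 s=1: L1-HIT | VC [9, 3]
  [10] addr=0x36 blk=3 s=1: VC-HIT | VC [9, 15]
  [11] addr=0xfc blk=15 s=1: VC-HIT | VC [9, 3]
  [12] addr=0x39 blk=3 s=1: VC-HIT | VC [9, 15]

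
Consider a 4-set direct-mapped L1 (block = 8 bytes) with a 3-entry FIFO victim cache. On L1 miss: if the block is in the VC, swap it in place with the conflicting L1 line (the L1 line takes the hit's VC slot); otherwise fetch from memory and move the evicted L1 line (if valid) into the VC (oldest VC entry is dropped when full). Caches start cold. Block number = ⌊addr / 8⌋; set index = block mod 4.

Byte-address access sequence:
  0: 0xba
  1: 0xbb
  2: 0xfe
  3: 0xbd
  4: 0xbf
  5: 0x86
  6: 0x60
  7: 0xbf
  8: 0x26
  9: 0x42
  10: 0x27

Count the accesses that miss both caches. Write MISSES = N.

MISSES = 6

  [0] addr=0xba blk=23 s=3: MISS | VC []
  [1] addr=0xbb blk=23 s=3: L1-HIT | VC []
  [2] addr=0xfe blk=31 s=3: MISS | VC [23]
  [3] addr=0xbd blk=23 s=3: VC-HIT | VC [31]
  [4] addr=0xbf blk=23 s=3: L1-HIT | VC [31]
  [5] addr=0x86 blk=16 s=0: MISS | VC [31]
  [6] addr=0x60 blk=12 s=0: MISS | VC [31, 16]
  [7] addr=0xbf blk=23 s=3: L1-HIT | VC [31, 16]
  [8] addr=0x26 blk=4 s=0: MISS | VC [31, 16, 12]
  [9] addr=0x42 blk=8 s=0: MISS | VC [16, 12, 4]
  [10] addr=0x27 blk=4 s=0: VC-HIT | VC [16, 12, 8]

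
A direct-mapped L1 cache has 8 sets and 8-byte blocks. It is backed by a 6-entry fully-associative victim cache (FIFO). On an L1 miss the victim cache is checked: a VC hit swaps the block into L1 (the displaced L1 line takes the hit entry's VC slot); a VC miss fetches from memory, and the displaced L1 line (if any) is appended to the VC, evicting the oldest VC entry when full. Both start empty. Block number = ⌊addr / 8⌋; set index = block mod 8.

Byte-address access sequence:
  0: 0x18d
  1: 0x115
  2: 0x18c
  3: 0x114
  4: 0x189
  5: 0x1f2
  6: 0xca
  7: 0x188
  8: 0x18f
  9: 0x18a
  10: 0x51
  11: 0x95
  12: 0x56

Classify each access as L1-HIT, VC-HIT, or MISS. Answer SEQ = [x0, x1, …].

SEQ = [MISS, MISS, L1-HIT, L1-HIT, L1-HIT, MISS, MISS, VC-HIT, L1-HIT, L1-HIT, MISS, MISS, VC-HIT]

#0 0x18d→b49/s1 MISS; vc=[]
#1 0x115→b34/s2 MISS; vc=[]
#2 0x18c→b49/s1 L1-HIT; vc=[]
#3 0x114→b34/s2 L1-HIT; vc=[]
#4 0x189→b49/s1 L1-HIT; vc=[]
#5 0x1f2→b62/s6 MISS; vc=[]
#6 0xca→b25/s1 MISS; vc=[49]
#7 0x188→b49/s1 VC-HIT; vc=[25]
#8 0x18f→b49/s1 L1-HIT; vc=[25]
#9 0x18a→b49/s1 L1-HIT; vc=[25]
#10 0x51→b10/s2 MISS; vc=[25,34]
#11 0x95→b18/s2 MISS; vc=[25,34,10]
#12 0x56→b10/s2 VC-HIT; vc=[25,34,18]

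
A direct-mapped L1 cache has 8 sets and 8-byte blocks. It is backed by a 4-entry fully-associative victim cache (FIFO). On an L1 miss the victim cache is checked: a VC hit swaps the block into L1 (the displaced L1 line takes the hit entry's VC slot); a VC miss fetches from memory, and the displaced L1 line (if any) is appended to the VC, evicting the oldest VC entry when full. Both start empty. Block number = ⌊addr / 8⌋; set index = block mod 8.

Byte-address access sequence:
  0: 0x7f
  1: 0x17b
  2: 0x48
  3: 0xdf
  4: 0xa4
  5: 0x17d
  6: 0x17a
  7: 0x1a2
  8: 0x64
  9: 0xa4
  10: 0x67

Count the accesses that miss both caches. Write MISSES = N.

MISSES = 7

  [0] addr=0x7f blk=15 s=7: MISS | VC []
  [1] addr=0x17b blk=47 s=7: MISS | VC [15]
  [2] addr=0x48 blk=9 s=1: MISS | VC [15]
  [3] addr=0xdf blk=27 s=3: MISS | VC [15]
  [4] addr=0xa4 blk=20 s=4: MISS | VC [15]
  [5] addr=0x17d blk=47 s=7: L1-HIT | VC [15]
  [6] addr=0x17a blk=47 s=7: L1-HIT | VC [15]
  [7] addr=0x1a2 blk=52 s=4: MISS | VC [15, 20]
  [8] addr=0x64 blk=12 s=4: MISS | VC [15, 20, 52]
  [9] addr=0xa4 blk=20 s=4: VC-HIT | VC [15, 12, 52]
  [10] addr=0x67 blk=12 s=4: VC-HIT | VC [15, 20, 52]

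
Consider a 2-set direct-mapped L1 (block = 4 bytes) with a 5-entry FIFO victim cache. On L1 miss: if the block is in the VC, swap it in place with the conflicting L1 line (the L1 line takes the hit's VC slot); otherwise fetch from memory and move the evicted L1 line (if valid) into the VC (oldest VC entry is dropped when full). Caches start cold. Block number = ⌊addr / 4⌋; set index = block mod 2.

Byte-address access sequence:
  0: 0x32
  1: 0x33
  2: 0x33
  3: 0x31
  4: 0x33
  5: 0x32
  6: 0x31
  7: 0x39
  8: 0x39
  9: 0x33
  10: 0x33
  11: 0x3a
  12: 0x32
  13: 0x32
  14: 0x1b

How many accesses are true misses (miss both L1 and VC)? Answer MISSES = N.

MISSES = 3

0: 0x32 (blk 12, set 0) → MISS  vc=[]
1: 0x33 (blk 12, set 0) → L1-HIT  vc=[]
2: 0x33 (blk 12, set 0) → L1-HIT  vc=[]
3: 0x31 (blk 12, set 0) → L1-HIT  vc=[]
4: 0x33 (blk 12, set 0) → L1-HIT  vc=[]
5: 0x32 (blk 12, set 0) → L1-HIT  vc=[]
6: 0x31 (blk 12, set 0) → L1-HIT  vc=[]
7: 0x39 (blk 14, set 0) → MISS  vc=[12]
8: 0x39 (blk 14, set 0) → L1-HIT  vc=[12]
9: 0x33 (blk 12, set 0) → VC-HIT  vc=[14]
10: 0x33 (blk 12, set 0) → L1-HIT  vc=[14]
11: 0x3a (blk 14, set 0) → VC-HIT  vc=[12]
12: 0x32 (blk 12, set 0) → VC-HIT  vc=[14]
13: 0x32 (blk 12, set 0) → L1-HIT  vc=[14]
14: 0x1b (blk 6, set 0) → MISS  vc=[14, 12]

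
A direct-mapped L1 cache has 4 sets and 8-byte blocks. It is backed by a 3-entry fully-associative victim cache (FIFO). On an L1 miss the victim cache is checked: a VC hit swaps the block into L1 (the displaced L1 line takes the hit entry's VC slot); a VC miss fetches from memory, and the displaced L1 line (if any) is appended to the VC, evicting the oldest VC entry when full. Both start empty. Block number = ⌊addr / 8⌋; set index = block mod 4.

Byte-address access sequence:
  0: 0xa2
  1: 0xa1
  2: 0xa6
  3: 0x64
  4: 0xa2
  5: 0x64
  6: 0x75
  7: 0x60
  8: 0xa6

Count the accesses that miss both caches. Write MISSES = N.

MISSES = 3

0: 0xa2 (blk 20, set 0) → MISS  vc=[]
1: 0xa1 (blk 20, set 0) → L1-HIT  vc=[]
2: 0xa6 (blk 20, set 0) → L1-HIT  vc=[]
3: 0x64 (blk 12, set 0) → MISS  vc=[20]
4: 0xa2 (blk 20, set 0) → VC-HIT  vc=[12]
5: 0x64 (blk 12, set 0) → VC-HIT  vc=[20]
6: 0x75 (blk 14, set 2) → MISS  vc=[20]
7: 0x60 (blk 12, set 0) → L1-HIT  vc=[20]
8: 0xa6 (blk 20, set 0) → VC-HIT  vc=[12]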